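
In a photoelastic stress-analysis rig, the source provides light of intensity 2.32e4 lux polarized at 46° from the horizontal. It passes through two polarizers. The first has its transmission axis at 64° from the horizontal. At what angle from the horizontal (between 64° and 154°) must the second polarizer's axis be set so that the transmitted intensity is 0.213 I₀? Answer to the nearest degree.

By Malus's law, I₁ = I₀ cos²(64° − 46°) = I₀ cos²(18°) = 0.9045 I₀.
Need I₂/I₀ = 0.213, so cos²(θ − 64°) = 0.213 / 0.9045 = 0.2355.
θ − 64° = arccos(√0.2355) = 61.0°, giving θ ≈ 64 + 61.0 = 125.0°.

θ ≈ 125°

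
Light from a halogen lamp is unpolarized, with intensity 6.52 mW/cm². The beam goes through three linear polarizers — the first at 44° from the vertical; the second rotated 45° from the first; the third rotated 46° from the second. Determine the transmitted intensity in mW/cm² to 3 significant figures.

I ≈ 0.787 mW/cm²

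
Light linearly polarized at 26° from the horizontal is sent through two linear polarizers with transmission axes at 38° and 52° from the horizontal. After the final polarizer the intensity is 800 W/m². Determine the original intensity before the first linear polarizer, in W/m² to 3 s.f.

I₁ = I₀ cos²(38° − 26°) = I₀ cos²(12°) = 0.9568 I₀.
I₂ = I₁ cos²(52° − 38°) = 0.9568 I₀ · cos²(14°) = 0.9008 I₀.
So 800 W/m² = 0.9008 I₀, giving I₀ = 800/0.9008 = 888.1 W/m².

I₀ ≈ 888 W/m²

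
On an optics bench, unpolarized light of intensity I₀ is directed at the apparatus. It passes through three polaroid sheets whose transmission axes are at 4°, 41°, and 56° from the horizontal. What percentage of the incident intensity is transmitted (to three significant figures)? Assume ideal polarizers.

Unpolarized light through the first polarizer → I₁ = ½ I₀, now polarized at 4°.
I₂ = I₁ cos²(41° − 4°) = 0.5 I₀ · cos²(37°) = 0.3189 I₀.
I₃ = I₂ cos²(56° − 41°) = 0.3189 I₀ · cos²(15°) = 0.2975 I₀.
That is 29.75% of the incident intensity.

≈ 29.8%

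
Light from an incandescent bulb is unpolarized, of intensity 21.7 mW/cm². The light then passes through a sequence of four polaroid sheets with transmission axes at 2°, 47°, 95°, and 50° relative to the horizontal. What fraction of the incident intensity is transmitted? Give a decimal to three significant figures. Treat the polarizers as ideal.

Unpolarized light through the first polarizer → I₁ = 21.7 mW/cm²/2 = 10.85 mW/cm², polarized at 2°.
I₂ = I₁ · cos²(45°) = 10.85 · 0.5 = 5.425 mW/cm².
I₃ = I₂ · cos²(48°) = 5.425 · 0.4477 = 2.429 mW/cm².
I₄ = I₃ · cos²(45°) = 2.429 · 0.5 = 1.214 mW/cm².
Transmitted fraction = 0.05597.

I/I₀ ≈ 0.0560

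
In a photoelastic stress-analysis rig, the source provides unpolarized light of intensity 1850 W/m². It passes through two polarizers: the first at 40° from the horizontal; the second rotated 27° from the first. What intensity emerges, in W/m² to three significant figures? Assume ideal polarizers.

Unpolarized light through the first polarizer → I₁ = 1850 W/m²/2 = 925 W/m², polarized at 40°.
I₂ = I₁ · cos²(27°) = 925 · 0.7939 = 734.4 W/m².

I ≈ 734 W/m²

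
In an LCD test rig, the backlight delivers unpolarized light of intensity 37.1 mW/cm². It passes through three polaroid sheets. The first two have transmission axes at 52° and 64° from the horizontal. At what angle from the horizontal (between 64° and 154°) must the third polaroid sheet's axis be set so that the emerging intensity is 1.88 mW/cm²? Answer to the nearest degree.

θ ≈ 135°

Unpolarized light through the first polarizer → I₁ = ½ I₀, now polarized at 52°.
I₂ = I₁ cos²(64° − 52°) = 0.5 I₀ · cos²(12°) = 0.4784 I₀.
Target fraction: 1.88 / 37.1 mW/cm² = 0.05067 of I₀.
Need I₃/I₀ = 0.05067, so cos²(θ − 64°) = 0.05067 / 0.4784 = 0.1059.
θ − 64° = arccos(√0.1059) = 71.0°, giving θ ≈ 64 + 71.0 = 135.0°.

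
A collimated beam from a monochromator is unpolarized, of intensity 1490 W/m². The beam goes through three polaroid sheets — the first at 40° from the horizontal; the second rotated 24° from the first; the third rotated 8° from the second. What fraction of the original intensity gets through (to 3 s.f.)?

I/I₀ ≈ 0.409

Unpolarized light through the first polarizer → I₁ = 1490 W/m²/2 = 745 W/m², polarized at 40°.
I₂ = I₁ · cos²(24°) = 745 · 0.8346 = 621.8 W/m².
I₃ = I₂ · cos²(8°) = 621.8 · 0.9806 = 609.7 W/m².
Transmitted fraction = 0.4092.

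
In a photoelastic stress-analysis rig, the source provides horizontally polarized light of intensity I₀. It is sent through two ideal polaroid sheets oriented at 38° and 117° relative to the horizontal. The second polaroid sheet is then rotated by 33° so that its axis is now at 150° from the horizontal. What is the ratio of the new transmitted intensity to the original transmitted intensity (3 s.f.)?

Before rotation:
I₁ = I₀ cos²(38° − 0°) = I₀ cos²(38°) = 0.621 I₀.
I₂ = I₁ cos²(117° − 38°) = 0.621 I₀ · cos²(79°) = 0.02261 I₀.
After rotation:
I₁ = I₀ cos²(38° − 0°) = I₀ cos²(38°) = 0.621 I₀.
Angle between axes 1 and 2: 68°. I₂ = 0.621 I₀ · cos²(68°) = 0.08714 I₀.
Ratio = 0.08714 / 0.02261 = 3.854.

I_new/I_old ≈ 3.85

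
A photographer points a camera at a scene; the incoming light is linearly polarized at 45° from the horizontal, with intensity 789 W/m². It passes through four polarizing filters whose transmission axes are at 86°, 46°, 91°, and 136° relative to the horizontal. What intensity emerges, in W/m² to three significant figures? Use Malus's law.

By Malus's law, I₁ = 789 W/m² · cos²(41°) = 449.4 W/m².
I₂ = I₁ · cos²(40°) = 449.4 · 0.5868 = 263.7 W/m².
I₃ = I₂ · cos²(45°) = 263.7 · 0.5 = 131.9 W/m².
I₄ = I₃ · cos²(45°) = 131.9 · 0.5 = 65.93 W/m².

I ≈ 65.9 W/m²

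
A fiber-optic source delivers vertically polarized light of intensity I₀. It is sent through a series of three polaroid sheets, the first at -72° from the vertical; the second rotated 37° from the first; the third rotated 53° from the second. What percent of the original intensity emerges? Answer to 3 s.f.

≈ 2.21%

I₁ = I₀ cos²(-72° − 0°) = I₀ cos²(72°) = 0.09549 I₀.
I₂ = I₁ cos²(37°) = 0.09549 · 0.6378 I₀ = 0.06091 I₀.
I₃ = I₂ cos²(53°) = 0.06091 · 0.3622 I₀ = 0.02206 I₀.
That is 2.206% of the incident intensity.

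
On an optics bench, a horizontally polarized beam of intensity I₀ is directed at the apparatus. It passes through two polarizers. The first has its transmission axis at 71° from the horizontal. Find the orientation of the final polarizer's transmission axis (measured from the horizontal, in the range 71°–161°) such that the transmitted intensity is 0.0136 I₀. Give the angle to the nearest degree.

θ ≈ 140°

By Malus's law, I₁ = I₀ cos²(71° − 0°) = I₀ cos²(71°) = 0.106 I₀.
Need I₂/I₀ = 0.0136, so cos²(θ − 71°) = 0.0136 / 0.106 = 0.1283.
θ − 71° = arccos(√0.1283) = 69.0°, giving θ ≈ 71 + 69.0 = 140.0°.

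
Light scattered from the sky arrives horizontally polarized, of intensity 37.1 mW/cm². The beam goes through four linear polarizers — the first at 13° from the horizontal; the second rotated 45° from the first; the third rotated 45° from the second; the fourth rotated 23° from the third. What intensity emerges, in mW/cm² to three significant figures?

I ≈ 7.46 mW/cm²

I₁ = 37.1 mW/cm² · cos²(13°) = 35.22 mW/cm².
I₂ = I₁ · cos²(45°) = 35.22 · 0.5 = 17.61 mW/cm².
I₃ = I₂ · cos²(45°) = 17.61 · 0.5 = 8.806 mW/cm².
I₄ = I₃ · cos²(23°) = 8.806 · 0.8473 = 7.461 mW/cm².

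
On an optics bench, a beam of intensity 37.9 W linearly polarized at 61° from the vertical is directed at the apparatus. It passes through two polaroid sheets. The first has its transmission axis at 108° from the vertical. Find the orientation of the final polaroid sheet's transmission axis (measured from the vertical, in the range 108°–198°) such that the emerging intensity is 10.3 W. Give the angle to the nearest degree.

I₁ = I₀ cos²(108° − 61°) = I₀ cos²(47°) = 0.4651 I₀.
Target fraction: 10.3 / 37.9 W = 0.2718 of I₀.
Need I₂/I₀ = 0.2718, so cos²(θ − 108°) = 0.2718 / 0.4651 = 0.5843.
θ − 108° = arccos(√0.5843) = 40.1°, giving θ ≈ 108 + 40.1 = 148.1°.

θ ≈ 148°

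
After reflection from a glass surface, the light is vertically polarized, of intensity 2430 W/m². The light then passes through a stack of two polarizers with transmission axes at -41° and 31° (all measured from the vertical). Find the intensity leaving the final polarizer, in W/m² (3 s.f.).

I₁ = 2430 W/m² · cos²(41°) = 1384 W/m².
I₂ = I₁ · cos²(72°) = 1384 · 0.09549 = 132.2 W/m².

I ≈ 132 W/m²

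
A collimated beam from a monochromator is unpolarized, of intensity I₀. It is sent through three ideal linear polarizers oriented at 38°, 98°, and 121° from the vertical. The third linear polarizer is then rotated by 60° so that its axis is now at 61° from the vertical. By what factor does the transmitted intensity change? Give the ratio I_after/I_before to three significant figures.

Before rotation:
Unpolarized light through the first polarizer → I₁ = ½ I₀, now polarized at 38°.
I₂ = I₁ cos²(98° − 38°) = 0.5 I₀ · cos²(60°) = 0.125 I₀.
I₃ = I₂ cos²(121° − 98°) = 0.125 I₀ · cos²(23°) = 0.1059 I₀.
After rotation:
Unpolarized light through the first polarizer → I₁ = ½ I₀, now polarized at 38°.
I₂ = I₁ cos²(98° − 38°) = 0.5 I₀ · cos²(60°) = 0.125 I₀.
I₃ = I₂ cos²(61° − 98°) = 0.125 I₀ · cos²(37°) = 0.07973 I₀.
Ratio = 0.07973 / 0.1059 = 0.7527.

I_new/I_old ≈ 0.753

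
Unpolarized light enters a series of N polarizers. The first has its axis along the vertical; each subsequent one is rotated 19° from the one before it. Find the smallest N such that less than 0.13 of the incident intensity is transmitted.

N = 14

First polarizer halves the unpolarized light: factor 1/2.
Each further stage multiplies by cos²(19°) = 0.894.
After N polarizers: T = 0.5·0.894^(N−1). Require T < 0.13 ⇒ N−1 > ln(0.13/0.5)/ln(0.894) = 12.02, so N−1 ≥ 13 and N = 14.
Check: N=14 gives T = 0.1165 < 0.13; N=13 gives T = 0.1303.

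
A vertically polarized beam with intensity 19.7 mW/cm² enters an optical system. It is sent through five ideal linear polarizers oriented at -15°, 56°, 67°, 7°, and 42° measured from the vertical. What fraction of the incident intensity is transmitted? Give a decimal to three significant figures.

I₁ = 19.7 mW/cm² · cos²(15°) = 18.38 mW/cm².
I₂ = I₁ · cos²(71°) = 18.38 · 0.106 = 1.948 mW/cm².
I₃ = I₂ · cos²(11°) = 1.948 · 0.9636 = 1.877 mW/cm².
I₄ = I₃ · cos²(60°) = 1.877 · 0.25 = 0.4693 mW/cm².
I₅ = I₄ · cos²(35°) = 0.4693 · 0.671 = 0.3149 mW/cm².
Transmitted fraction = 0.01599.

I/I₀ ≈ 0.0160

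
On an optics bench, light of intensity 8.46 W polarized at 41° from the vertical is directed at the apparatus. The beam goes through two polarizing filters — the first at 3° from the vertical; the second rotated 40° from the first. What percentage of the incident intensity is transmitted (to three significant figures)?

≈ 36.4%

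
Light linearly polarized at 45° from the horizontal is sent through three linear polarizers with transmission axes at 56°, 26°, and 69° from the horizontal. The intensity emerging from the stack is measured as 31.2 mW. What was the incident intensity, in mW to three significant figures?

I₀ ≈ 80.7 mW

I₁ = I₀ cos²(56° − 45°) = I₀ cos²(11°) = 0.9636 I₀.
I₂ = I₁ cos²(26° − 56°) = 0.9636 I₀ · cos²(30°) = 0.7227 I₀.
I₃ = I₂ cos²(69° − 26°) = 0.7227 I₀ · cos²(43°) = 0.3866 I₀.
So 31.2 mW = 0.3866 I₀, giving I₀ = 31.2/0.3866 = 80.71 mW.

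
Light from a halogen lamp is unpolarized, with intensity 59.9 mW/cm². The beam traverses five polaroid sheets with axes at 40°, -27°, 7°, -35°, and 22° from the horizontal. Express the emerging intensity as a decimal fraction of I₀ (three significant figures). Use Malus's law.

I/I₀ ≈ 0.00859

Unpolarized light through the first polarizer → I₁ = 59.9 mW/cm²/2 = 29.95 mW/cm², polarized at 40°.
I₂ = I₁ · cos²(67°) = 29.95 · 0.1527 = 4.572 mW/cm².
I₃ = I₂ · cos²(34°) = 4.572 · 0.6873 = 3.143 mW/cm².
I₄ = I₃ · cos²(42°) = 3.143 · 0.5523 = 1.736 mW/cm².
I₅ = I₄ · cos²(57°) = 1.736 · 0.2966 = 0.5148 mW/cm².
Transmitted fraction = 0.008595.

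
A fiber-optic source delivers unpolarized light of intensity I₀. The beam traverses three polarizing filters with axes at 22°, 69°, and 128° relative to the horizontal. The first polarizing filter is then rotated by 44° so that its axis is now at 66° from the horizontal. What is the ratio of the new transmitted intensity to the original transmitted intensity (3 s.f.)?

Before rotation:
Unpolarized light through the first polarizer → I₁ = ½ I₀, now polarized at 22°.
I₂ = I₁ cos²(69° − 22°) = 0.5 I₀ · cos²(47°) = 0.2326 I₀.
I₃ = I₂ cos²(128° − 69°) = 0.2326 I₀ · cos²(59°) = 0.06169 I₀.
After rotation:
Unpolarized light through the first polarizer → I₁ = ½ I₀, now polarized at 66°.
I₂ = I₁ cos²(69° − 66°) = 0.5 I₀ · cos²(3°) = 0.4986 I₀.
I₃ = I₂ cos²(128° − 69°) = 0.4986 I₀ · cos²(59°) = 0.1323 I₀.
Ratio = 0.1323 / 0.06169 = 2.144.

I_new/I_old ≈ 2.14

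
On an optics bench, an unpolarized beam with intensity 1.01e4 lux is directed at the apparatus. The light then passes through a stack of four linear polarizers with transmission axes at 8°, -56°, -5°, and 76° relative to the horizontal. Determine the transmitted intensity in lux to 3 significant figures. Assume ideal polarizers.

I ≈ 9.41 lux

Unpolarized light through the first polarizer → I₁ = 1.01e4 lux/2 = 5050 lux, polarized at 8°.
I₂ = I₁ · cos²(64°) = 5050 · 0.1922 = 970.5 lux.
I₃ = I₂ · cos²(51°) = 970.5 · 0.396 = 384.3 lux.
I₄ = I₃ · cos²(81°) = 384.3 · 0.02447 = 9.406 lux.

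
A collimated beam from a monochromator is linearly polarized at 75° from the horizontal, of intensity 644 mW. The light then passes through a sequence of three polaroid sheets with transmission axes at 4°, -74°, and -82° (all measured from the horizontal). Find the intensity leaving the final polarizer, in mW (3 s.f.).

I ≈ 2.89 mW

I₁ = 644 mW · cos²(71°) = 68.26 mW.
I₂ = I₁ · cos²(78°) = 68.26 · 0.04323 = 2.951 mW.
I₃ = I₂ · cos²(8°) = 2.951 · 0.9806 = 2.894 mW.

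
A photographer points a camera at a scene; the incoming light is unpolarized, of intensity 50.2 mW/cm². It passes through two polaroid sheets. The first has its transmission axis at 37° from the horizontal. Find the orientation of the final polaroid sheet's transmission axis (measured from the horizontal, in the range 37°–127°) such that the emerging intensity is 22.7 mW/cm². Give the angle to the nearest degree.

θ ≈ 55°

Unpolarized light through the first polarizer → I₁ = ½ I₀, now polarized at 37°.
Target fraction: 22.7 / 50.2 mW/cm² = 0.4522 of I₀.
Need I₂/I₀ = 0.4522, so cos²(θ − 37°) = 0.4522 / 0.5 = 0.9044.
θ − 37° = arccos(√0.9044) = 18.0°, giving θ ≈ 37 + 18.0 = 55.0°.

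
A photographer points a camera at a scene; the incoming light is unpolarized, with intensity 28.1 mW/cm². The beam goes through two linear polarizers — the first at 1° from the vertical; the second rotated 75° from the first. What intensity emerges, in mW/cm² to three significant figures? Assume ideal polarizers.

Unpolarized light through the first polarizer → I₁ = 28.1 mW/cm²/2 = 14.05 mW/cm², polarized at 1°.
I₂ = I₁ · cos²(75°) = 14.05 · 0.06699 = 0.9412 mW/cm².

I ≈ 0.941 mW/cm²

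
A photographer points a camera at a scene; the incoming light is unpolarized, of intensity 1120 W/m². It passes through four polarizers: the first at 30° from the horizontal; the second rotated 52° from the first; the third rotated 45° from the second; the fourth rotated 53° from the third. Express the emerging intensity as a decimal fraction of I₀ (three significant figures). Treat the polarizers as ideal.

Unpolarized light through the first polarizer → I₁ = 1120 W/m²/2 = 560 W/m², polarized at 30°.
I₂ = I₁ · cos²(52°) = 560 · 0.379 = 212.3 W/m².
I₃ = I₂ · cos²(45°) = 212.3 · 0.5 = 106.1 W/m².
I₄ = I₃ · cos²(53°) = 106.1 · 0.3622 = 38.44 W/m².
Transmitted fraction = 0.03432.

I/I₀ ≈ 0.0343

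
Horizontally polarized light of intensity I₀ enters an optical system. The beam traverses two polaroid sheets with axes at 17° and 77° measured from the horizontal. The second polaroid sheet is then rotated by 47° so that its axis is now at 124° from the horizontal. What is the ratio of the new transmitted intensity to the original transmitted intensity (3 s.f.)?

I_new/I_old ≈ 0.342

Before rotation:
I₁ = I₀ cos²(17° − 0°) = I₀ cos²(17°) = 0.9145 I₀.
I₂ = I₁ cos²(77° − 17°) = 0.9145 I₀ · cos²(60°) = 0.2286 I₀.
After rotation:
I₁ = I₀ cos²(17° − 0°) = I₀ cos²(17°) = 0.9145 I₀.
Angle between axes 1 and 2: 73°. I₂ = 0.9145 I₀ · cos²(73°) = 0.07817 I₀.
Ratio = 0.07817 / 0.2286 = 0.3419.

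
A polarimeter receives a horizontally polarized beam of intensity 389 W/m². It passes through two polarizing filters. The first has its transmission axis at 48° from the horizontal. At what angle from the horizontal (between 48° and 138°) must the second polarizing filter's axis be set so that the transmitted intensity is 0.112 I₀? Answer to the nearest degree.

θ ≈ 108°

By Malus's law, I₁ = I₀ cos²(48° − 0°) = I₀ cos²(48°) = 0.4477 I₀.
Need I₂/I₀ = 0.112, so cos²(θ − 48°) = 0.112 / 0.4477 = 0.2501.
θ − 48° = arccos(√0.2501) = 60.0°, giving θ ≈ 48 + 60.0 = 108.0°.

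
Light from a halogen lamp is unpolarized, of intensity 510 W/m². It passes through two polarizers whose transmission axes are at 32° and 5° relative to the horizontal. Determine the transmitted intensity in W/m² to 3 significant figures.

Unpolarized light through the first polarizer → I₁ = 510 W/m²/2 = 255 W/m², polarized at 32°.
I₂ = I₁ · cos²(27°) = 255 · 0.7939 = 202.4 W/m².

I ≈ 202 W/m²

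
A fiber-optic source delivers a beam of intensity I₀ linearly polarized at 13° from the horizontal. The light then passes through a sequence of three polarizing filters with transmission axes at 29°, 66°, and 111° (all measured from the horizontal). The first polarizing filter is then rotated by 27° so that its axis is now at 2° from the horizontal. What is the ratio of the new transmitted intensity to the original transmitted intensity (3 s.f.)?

Before rotation:
I₁ = I₀ cos²(29° − 13°) = I₀ cos²(16°) = 0.924 I₀.
I₂ = I₁ cos²(66° − 29°) = 0.924 I₀ · cos²(37°) = 0.5894 I₀.
I₃ = I₂ cos²(111° − 66°) = 0.5894 I₀ · cos²(45°) = 0.2947 I₀.
After rotation:
I₁ = I₀ cos²(2° − 13°) = I₀ cos²(11°) = 0.9636 I₀.
I₂ = I₁ cos²(66° − 2°) = 0.9636 I₀ · cos²(64°) = 0.1852 I₀.
I₃ = I₂ cos²(111° − 66°) = 0.1852 I₀ · cos²(45°) = 0.09259 I₀.
Ratio = 0.09259 / 0.2947 = 0.3142.

I_new/I_old ≈ 0.314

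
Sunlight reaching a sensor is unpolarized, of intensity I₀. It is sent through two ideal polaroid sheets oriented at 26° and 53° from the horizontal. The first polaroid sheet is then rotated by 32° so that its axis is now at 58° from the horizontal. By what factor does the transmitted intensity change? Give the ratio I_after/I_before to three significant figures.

Before rotation:
Unpolarized light through the first polarizer → I₁ = ½ I₀, now polarized at 26°.
I₂ = I₁ cos²(53° − 26°) = 0.5 I₀ · cos²(27°) = 0.3969 I₀.
After rotation:
Unpolarized light through the first polarizer → I₁ = ½ I₀, now polarized at 58°.
I₂ = I₁ cos²(53° − 58°) = 0.5 I₀ · cos²(5°) = 0.4962 I₀.
Ratio = 0.4962 / 0.3969 = 1.25.

I_new/I_old ≈ 1.25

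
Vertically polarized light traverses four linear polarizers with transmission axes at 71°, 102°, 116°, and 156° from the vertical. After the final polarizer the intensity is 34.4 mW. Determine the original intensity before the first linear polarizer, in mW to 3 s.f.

By Malus's law, I₁ = I₀ cos²(71° − 0°) = I₀ cos²(71°) = 0.106 I₀.
I₂ = I₁ cos²(102° − 71°) = 0.106 I₀ · cos²(31°) = 0.07788 I₀.
I₃ = I₂ cos²(116° − 102°) = 0.07788 I₀ · cos²(14°) = 0.07332 I₀.
I₄ = I₃ cos²(156° − 116°) = 0.07332 I₀ · cos²(40°) = 0.04303 I₀.
So 34.4 mW = 0.04303 I₀, giving I₀ = 34.4/0.04303 = 799.5 mW.

I₀ ≈ 800 mW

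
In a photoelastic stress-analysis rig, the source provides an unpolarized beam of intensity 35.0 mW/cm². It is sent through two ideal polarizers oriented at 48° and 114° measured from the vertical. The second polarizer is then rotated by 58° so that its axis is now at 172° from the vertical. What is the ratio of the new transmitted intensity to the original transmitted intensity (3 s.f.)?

Before rotation:
Unpolarized light through the first polarizer → I₁ = ½ I₀, now polarized at 48°.
I₂ = I₁ cos²(114° − 48°) = 0.5 I₀ · cos²(66°) = 0.08272 I₀.
After rotation:
Unpolarized light through the first polarizer → I₁ = ½ I₀, now polarized at 48°.
Angle between axes 1 and 2: 56°. I₂ = 0.5 I₀ · cos²(56°) = 0.1563 I₀.
Ratio = 0.1563 / 0.08272 = 1.89.

I_new/I_old ≈ 1.89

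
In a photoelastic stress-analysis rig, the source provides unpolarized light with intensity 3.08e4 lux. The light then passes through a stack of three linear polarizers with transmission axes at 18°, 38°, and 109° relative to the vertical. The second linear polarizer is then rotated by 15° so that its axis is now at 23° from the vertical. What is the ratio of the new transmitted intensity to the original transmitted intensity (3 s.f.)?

I_new/I_old ≈ 0.0516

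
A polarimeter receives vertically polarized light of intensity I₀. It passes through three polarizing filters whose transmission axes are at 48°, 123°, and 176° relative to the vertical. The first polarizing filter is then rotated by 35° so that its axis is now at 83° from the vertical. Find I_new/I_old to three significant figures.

I_new/I_old ≈ 0.291

Before rotation:
I₁ = I₀ cos²(48° − 0°) = I₀ cos²(48°) = 0.4477 I₀.
I₂ = I₁ cos²(123° − 48°) = 0.4477 I₀ · cos²(75°) = 0.02999 I₀.
I₃ = I₂ cos²(176° − 123°) = 0.02999 I₀ · cos²(53°) = 0.01086 I₀.
After rotation:
I₁ = I₀ cos²(83° − 0°) = I₀ cos²(83°) = 0.01485 I₀.
I₂ = I₁ cos²(123° − 83°) = 0.01485 I₀ · cos²(40°) = 0.008716 I₀.
I₃ = I₂ cos²(176° − 123°) = 0.008716 I₀ · cos²(53°) = 0.003157 I₀.
Ratio = 0.003157 / 0.01086 = 0.2906.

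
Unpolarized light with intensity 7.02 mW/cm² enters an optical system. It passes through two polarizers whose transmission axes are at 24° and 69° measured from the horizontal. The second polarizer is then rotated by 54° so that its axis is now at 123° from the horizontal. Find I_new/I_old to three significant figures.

I_new/I_old ≈ 0.0489

Before rotation:
Unpolarized light through the first polarizer → I₁ = ½ I₀, now polarized at 24°.
I₂ = I₁ cos²(69° − 24°) = 0.5 I₀ · cos²(45°) = 0.25 I₀.
After rotation:
Unpolarized light through the first polarizer → I₁ = ½ I₀, now polarized at 24°.
Angle between axes 1 and 2: 81°. I₂ = 0.5 I₀ · cos²(81°) = 0.01224 I₀.
Ratio = 0.01224 / 0.25 = 0.04894.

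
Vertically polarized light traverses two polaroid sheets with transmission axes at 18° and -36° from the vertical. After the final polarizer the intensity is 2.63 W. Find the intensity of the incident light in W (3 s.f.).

I₁ = I₀ cos²(18° − 0°) = I₀ cos²(18°) = 0.9045 I₀.
I₂ = I₁ cos²(-36° − 18°) = 0.9045 I₀ · cos²(54°) = 0.3125 I₀.
So 2.63 W = 0.3125 I₀, giving I₀ = 2.63/0.3125 = 8.416 W.

I₀ ≈ 8.42 W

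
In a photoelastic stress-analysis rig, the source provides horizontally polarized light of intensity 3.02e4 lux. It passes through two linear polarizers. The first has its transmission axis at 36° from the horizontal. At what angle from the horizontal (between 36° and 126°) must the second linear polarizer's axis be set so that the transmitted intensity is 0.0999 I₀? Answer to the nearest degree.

I₁ = I₀ cos²(36° − 0°) = I₀ cos²(36°) = 0.6545 I₀.
Need I₂/I₀ = 0.0999, so cos²(θ − 36°) = 0.0999 / 0.6545 = 0.1526.
θ − 36° = arccos(√0.1526) = 67.0°, giving θ ≈ 36 + 67.0 = 103.0°.

θ ≈ 103°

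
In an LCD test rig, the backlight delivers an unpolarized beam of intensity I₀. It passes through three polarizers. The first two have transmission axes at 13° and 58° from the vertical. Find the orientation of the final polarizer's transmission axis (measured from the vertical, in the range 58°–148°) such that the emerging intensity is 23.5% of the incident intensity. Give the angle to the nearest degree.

Unpolarized light through the first polarizer → I₁ = ½ I₀, now polarized at 13°.
I₂ = I₁ cos²(58° − 13°) = 0.5 I₀ · cos²(45°) = 0.25 I₀.
Need I₃/I₀ = 0.235, so cos²(θ − 58°) = 0.235 / 0.25 = 0.94.
θ − 58° = arccos(√0.94) = 14.2°, giving θ ≈ 58 + 14.2 = 72.2°.

θ ≈ 72°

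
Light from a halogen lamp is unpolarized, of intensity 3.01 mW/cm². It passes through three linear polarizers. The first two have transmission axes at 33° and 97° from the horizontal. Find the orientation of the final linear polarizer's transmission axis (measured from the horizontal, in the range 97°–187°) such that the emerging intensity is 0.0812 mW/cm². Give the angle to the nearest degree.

Unpolarized light through the first polarizer → I₁ = ½ I₀, now polarized at 33°.
I₂ = I₁ cos²(97° − 33°) = 0.5 I₀ · cos²(64°) = 0.09608 I₀.
Target fraction: 0.0812 / 3.01 mW/cm² = 0.02698 of I₀.
Need I₃/I₀ = 0.02698, so cos²(θ − 97°) = 0.02698 / 0.09608 = 0.2808.
θ − 97° = arccos(√0.2808) = 58.0°, giving θ ≈ 97 + 58.0 = 155.0°.

θ ≈ 155°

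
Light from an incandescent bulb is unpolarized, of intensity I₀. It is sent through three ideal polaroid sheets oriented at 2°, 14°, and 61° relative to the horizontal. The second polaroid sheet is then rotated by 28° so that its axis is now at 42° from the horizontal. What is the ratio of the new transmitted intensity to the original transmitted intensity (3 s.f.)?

I_new/I_old ≈ 1.18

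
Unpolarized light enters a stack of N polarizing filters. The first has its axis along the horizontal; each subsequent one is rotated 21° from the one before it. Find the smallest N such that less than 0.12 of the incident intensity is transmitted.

N = 12

First polarizer halves the unpolarized light: factor 1/2.
Each further stage multiplies by cos²(21°) = 0.8716.
After N polarizers: T = 0.5·0.8716^(N−1). Require T < 0.12 ⇒ N−1 > ln(0.12/0.5)/ln(0.8716) = 10.38, so N−1 ≥ 11 and N = 12.
Check: N=12 gives T = 0.1102 < 0.12; N=11 gives T = 0.1265.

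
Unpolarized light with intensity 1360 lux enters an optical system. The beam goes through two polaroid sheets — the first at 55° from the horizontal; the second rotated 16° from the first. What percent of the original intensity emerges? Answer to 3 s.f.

≈ 46.2%

Unpolarized light through the first polarizer → I₁ = 1360 lux/2 = 680 lux, polarized at 55°.
I₂ = I₁ · cos²(16°) = 680 · 0.924 = 628.3 lux.
That is 46.2% of the incident intensity.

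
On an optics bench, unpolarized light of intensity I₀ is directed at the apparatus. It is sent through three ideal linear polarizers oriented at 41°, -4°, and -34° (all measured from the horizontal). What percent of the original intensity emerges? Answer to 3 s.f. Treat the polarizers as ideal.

≈ 18.8%

Unpolarized light through the first polarizer → I₁ = ½ I₀, now polarized at 41°.
I₂ = I₁ cos²(-4° − 41°) = 0.5 I₀ · cos²(45°) = 0.25 I₀.
I₃ = I₂ cos²(-34° + 4°) = 0.25 I₀ · cos²(30°) = 0.1875 I₀.
That is 18.75% of the incident intensity.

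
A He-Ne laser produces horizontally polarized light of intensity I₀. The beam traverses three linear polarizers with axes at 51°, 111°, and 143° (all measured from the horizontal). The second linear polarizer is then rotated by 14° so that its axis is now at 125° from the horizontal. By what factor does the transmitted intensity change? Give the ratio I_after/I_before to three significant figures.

Before rotation:
I₁ = I₀ cos²(51° − 0°) = I₀ cos²(51°) = 0.396 I₀.
I₂ = I₁ cos²(111° − 51°) = 0.396 I₀ · cos²(60°) = 0.09901 I₀.
I₃ = I₂ cos²(143° − 111°) = 0.09901 I₀ · cos²(32°) = 0.07121 I₀.
After rotation:
I₁ = I₀ cos²(51° − 0°) = I₀ cos²(51°) = 0.396 I₀.
I₂ = I₁ cos²(125° − 51°) = 0.396 I₀ · cos²(74°) = 0.03009 I₀.
I₃ = I₂ cos²(143° − 125°) = 0.03009 I₀ · cos²(18°) = 0.02722 I₀.
Ratio = 0.02722 / 0.07121 = 0.3822.

I_new/I_old ≈ 0.382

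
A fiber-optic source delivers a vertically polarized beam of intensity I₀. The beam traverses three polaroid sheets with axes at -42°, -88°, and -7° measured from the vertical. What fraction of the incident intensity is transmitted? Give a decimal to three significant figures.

≈ 0.00652 I₀

I₁ = I₀ cos²(-42° − 0°) = I₀ cos²(42°) = 0.5523 I₀.
I₂ = I₁ cos²(-88° + 42°) = 0.5523 I₀ · cos²(46°) = 0.2665 I₀.
I₃ = I₂ cos²(-7° + 88°) = 0.2665 I₀ · cos²(81°) = 0.006522 I₀.
Transmitted fraction = 0.006522.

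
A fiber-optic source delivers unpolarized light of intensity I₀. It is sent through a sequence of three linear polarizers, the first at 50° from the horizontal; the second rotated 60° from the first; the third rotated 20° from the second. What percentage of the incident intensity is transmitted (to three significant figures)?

≈ 11.0%

Unpolarized light through the first polarizer → I₁ = ½ I₀, now polarized at 50°.
I₂ = I₁ cos²(60°) = 0.5 · 0.25 I₀ = 0.125 I₀.
I₃ = I₂ cos²(20°) = 0.125 · 0.883 I₀ = 0.1104 I₀.
That is 11.04% of the incident intensity.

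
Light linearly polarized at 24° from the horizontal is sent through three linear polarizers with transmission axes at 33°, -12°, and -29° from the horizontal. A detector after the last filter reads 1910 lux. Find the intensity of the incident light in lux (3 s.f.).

I₀ ≈ 4280 lux

I₁ = I₀ cos²(33° − 24°) = I₀ cos²(9°) = 0.9755 I₀.
I₂ = I₁ cos²(-12° − 33°) = 0.9755 I₀ · cos²(45°) = 0.4878 I₀.
I₃ = I₂ cos²(-29° + 12°) = 0.4878 I₀ · cos²(17°) = 0.4461 I₀.
So 1910 lux = 0.4461 I₀, giving I₀ = 1910/0.4461 = 4282 lux.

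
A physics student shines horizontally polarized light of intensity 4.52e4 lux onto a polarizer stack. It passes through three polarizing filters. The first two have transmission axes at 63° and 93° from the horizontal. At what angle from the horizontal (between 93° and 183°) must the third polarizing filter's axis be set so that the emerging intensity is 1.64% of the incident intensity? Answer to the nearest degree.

θ ≈ 164°

I₁ = I₀ cos²(63° − 0°) = I₀ cos²(63°) = 0.2061 I₀.
I₂ = I₁ cos²(93° − 63°) = 0.2061 I₀ · cos²(30°) = 0.1546 I₀.
Need I₃/I₀ = 0.0164, so cos²(θ − 93°) = 0.0164 / 0.1546 = 0.1061.
θ − 93° = arccos(√0.1061) = 71.0°, giving θ ≈ 93 + 71.0 = 164.0°.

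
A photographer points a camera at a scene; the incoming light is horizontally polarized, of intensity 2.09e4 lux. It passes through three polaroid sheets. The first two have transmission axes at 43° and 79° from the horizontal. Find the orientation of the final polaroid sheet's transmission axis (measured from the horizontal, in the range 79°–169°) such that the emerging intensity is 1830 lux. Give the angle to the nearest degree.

By Malus's law, I₁ = I₀ cos²(43° − 0°) = I₀ cos²(43°) = 0.5349 I₀.
I₂ = I₁ cos²(79° − 43°) = 0.5349 I₀ · cos²(36°) = 0.3501 I₀.
Target fraction: 1830 / 2.09e4 lux = 0.08756 of I₀.
Need I₃/I₀ = 0.08756, so cos²(θ − 79°) = 0.08756 / 0.3501 = 0.2501.
θ − 79° = arccos(√0.2501) = 60.0°, giving θ ≈ 79 + 60.0 = 139.0°.

θ ≈ 139°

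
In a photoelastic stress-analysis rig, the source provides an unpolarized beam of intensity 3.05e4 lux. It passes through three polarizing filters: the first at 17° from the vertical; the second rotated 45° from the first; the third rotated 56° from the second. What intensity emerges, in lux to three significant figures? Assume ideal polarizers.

Unpolarized light through the first polarizer → I₁ = 3.05e4 lux/2 = 1.525e+04 lux, polarized at 17°.
I₂ = I₁ · cos²(45°) = 1.525e+04 · 0.5 = 7625 lux.
I₃ = I₂ · cos²(56°) = 7625 · 0.3127 = 2384 lux.

I ≈ 2380 lux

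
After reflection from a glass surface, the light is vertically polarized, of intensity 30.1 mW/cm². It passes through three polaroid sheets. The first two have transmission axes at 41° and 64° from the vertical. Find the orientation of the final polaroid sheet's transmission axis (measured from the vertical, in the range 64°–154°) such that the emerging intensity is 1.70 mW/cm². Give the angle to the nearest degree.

θ ≈ 134°

By Malus's law, I₁ = I₀ cos²(41° − 0°) = I₀ cos²(41°) = 0.5696 I₀.
I₂ = I₁ cos²(64° − 41°) = 0.5696 I₀ · cos²(23°) = 0.4826 I₀.
Target fraction: 1.70 / 30.1 mW/cm² = 0.05648 of I₀.
Need I₃/I₀ = 0.05648, so cos²(θ − 64°) = 0.05648 / 0.4826 = 0.117.
θ − 64° = arccos(√0.117) = 70.0°, giving θ ≈ 64 + 70.0 = 134.0°.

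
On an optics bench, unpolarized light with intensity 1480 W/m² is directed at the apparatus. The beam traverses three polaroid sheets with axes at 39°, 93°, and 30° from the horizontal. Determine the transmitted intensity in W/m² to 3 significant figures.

Unpolarized light through the first polarizer → I₁ = 1480 W/m²/2 = 740 W/m², polarized at 39°.
I₂ = I₁ · cos²(54°) = 740 · 0.3455 = 255.7 W/m².
I₃ = I₂ · cos²(63°) = 255.7 · 0.2061 = 52.69 W/m².

I ≈ 52.7 W/m²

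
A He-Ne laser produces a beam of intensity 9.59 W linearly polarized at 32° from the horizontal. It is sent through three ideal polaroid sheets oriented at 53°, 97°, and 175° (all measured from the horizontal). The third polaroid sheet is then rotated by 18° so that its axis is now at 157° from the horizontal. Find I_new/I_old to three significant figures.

Before rotation:
By Malus's law, I₁ = I₀ cos²(53° − 32°) = I₀ cos²(21°) = 0.8716 I₀.
I₂ = I₁ cos²(97° − 53°) = 0.8716 I₀ · cos²(44°) = 0.451 I₀.
I₃ = I₂ cos²(175° − 97°) = 0.451 I₀ · cos²(78°) = 0.0195 I₀.
After rotation:
I₁ = I₀ cos²(53° − 32°) = I₀ cos²(21°) = 0.8716 I₀.
I₂ = I₁ cos²(97° − 53°) = 0.8716 I₀ · cos²(44°) = 0.451 I₀.
I₃ = I₂ cos²(157° − 97°) = 0.451 I₀ · cos²(60°) = 0.1127 I₀.
Ratio = 0.1127 / 0.0195 = 5.783.

I_new/I_old ≈ 5.78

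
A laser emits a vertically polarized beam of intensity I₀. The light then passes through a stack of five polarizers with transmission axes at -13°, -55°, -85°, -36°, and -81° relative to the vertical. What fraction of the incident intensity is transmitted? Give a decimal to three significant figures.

≈ 0.0846 I₀

I₁ = I₀ cos²(-13° − 0°) = I₀ cos²(13°) = 0.9494 I₀.
I₂ = I₁ cos²(-55° + 13°) = 0.9494 I₀ · cos²(42°) = 0.5243 I₀.
I₃ = I₂ cos²(-85° + 55°) = 0.5243 I₀ · cos²(30°) = 0.3932 I₀.
I₄ = I₃ cos²(-36° + 85°) = 0.3932 I₀ · cos²(49°) = 0.1693 I₀.
I₅ = I₄ cos²(-81° + 36°) = 0.1693 I₀ · cos²(45°) = 0.08463 I₀.
Transmitted fraction = 0.08463.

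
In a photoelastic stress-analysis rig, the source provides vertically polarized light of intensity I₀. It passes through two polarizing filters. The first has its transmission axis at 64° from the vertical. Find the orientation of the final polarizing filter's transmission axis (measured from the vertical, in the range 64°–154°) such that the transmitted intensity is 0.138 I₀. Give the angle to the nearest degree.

I₁ = I₀ cos²(64° − 0°) = I₀ cos²(64°) = 0.1922 I₀.
Need I₂/I₀ = 0.138, so cos²(θ − 64°) = 0.138 / 0.1922 = 0.7181.
θ − 64° = arccos(√0.7181) = 32.1°, giving θ ≈ 64 + 32.1 = 96.1°.

θ ≈ 96°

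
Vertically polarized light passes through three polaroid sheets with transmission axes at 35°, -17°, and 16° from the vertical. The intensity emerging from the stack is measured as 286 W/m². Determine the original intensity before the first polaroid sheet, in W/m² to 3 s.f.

I₀ ≈ 1600 W/m²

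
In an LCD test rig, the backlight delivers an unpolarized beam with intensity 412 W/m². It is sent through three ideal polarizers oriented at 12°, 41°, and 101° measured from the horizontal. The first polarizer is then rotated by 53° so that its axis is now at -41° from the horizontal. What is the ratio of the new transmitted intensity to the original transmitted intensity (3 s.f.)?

Before rotation:
Unpolarized light through the first polarizer → I₁ = ½ I₀, now polarized at 12°.
I₂ = I₁ cos²(41° − 12°) = 0.5 I₀ · cos²(29°) = 0.3825 I₀.
I₃ = I₂ cos²(101° − 41°) = 0.3825 I₀ · cos²(60°) = 0.09562 I₀.
After rotation:
Unpolarized light through the first polarizer → I₁ = ½ I₀, now polarized at -41°.
I₂ = I₁ cos²(41° + 41°) = 0.5 I₀ · cos²(82°) = 0.009685 I₀.
I₃ = I₂ cos²(101° − 41°) = 0.009685 I₀ · cos²(60°) = 0.002421 I₀.
Ratio = 0.002421 / 0.09562 = 0.02532.

I_new/I_old ≈ 0.0253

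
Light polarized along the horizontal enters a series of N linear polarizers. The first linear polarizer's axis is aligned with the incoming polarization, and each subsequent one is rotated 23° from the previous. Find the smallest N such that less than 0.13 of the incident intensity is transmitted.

N = 14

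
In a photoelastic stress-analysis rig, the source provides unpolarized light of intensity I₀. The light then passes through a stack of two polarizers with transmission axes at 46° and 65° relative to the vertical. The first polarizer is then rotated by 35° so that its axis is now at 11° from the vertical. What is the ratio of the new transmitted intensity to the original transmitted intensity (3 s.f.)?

Before rotation:
Unpolarized light through the first polarizer → I₁ = ½ I₀, now polarized at 46°.
I₂ = I₁ cos²(65° − 46°) = 0.5 I₀ · cos²(19°) = 0.447 I₀.
After rotation:
Unpolarized light through the first polarizer → I₁ = ½ I₀, now polarized at 11°.
I₂ = I₁ cos²(65° − 11°) = 0.5 I₀ · cos²(54°) = 0.1727 I₀.
Ratio = 0.1727 / 0.447 = 0.3865.

I_new/I_old ≈ 0.386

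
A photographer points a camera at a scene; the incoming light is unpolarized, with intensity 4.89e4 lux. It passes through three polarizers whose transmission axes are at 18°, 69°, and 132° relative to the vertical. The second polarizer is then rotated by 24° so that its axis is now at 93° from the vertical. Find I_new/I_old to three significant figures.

Before rotation:
Unpolarized light through the first polarizer → I₁ = ½ I₀, now polarized at 18°.
I₂ = I₁ cos²(69° − 18°) = 0.5 I₀ · cos²(51°) = 0.198 I₀.
I₃ = I₂ cos²(132° − 69°) = 0.198 I₀ · cos²(63°) = 0.04081 I₀.
After rotation:
Unpolarized light through the first polarizer → I₁ = ½ I₀, now polarized at 18°.
I₂ = I₁ cos²(93° − 18°) = 0.5 I₀ · cos²(75°) = 0.03349 I₀.
I₃ = I₂ cos²(132° − 93°) = 0.03349 I₀ · cos²(39°) = 0.02023 I₀.
Ratio = 0.02023 / 0.04081 = 0.4956.

I_new/I_old ≈ 0.496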